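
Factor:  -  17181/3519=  - 83/17  =  - 17^( - 1 )*83^1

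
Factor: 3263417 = 3263417^1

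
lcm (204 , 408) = 408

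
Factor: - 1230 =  - 2^1*3^1*5^1*41^1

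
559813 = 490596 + 69217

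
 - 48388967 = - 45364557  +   - 3024410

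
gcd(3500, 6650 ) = 350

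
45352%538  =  160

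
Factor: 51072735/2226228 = 17024245/742076 = 2^( - 2 ) * 5^1*7^1*185519^(  -  1)*486407^1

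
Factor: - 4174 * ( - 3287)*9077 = 124535877226 = 2^1*19^1*29^1*173^1*  313^1*2087^1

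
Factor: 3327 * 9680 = 32205360=2^4*3^1*5^1  *11^2*1109^1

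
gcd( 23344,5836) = 5836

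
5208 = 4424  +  784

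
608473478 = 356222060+252251418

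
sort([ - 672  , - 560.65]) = [ - 672, - 560.65 ]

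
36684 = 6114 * 6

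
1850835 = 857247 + 993588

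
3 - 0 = 3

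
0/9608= 0 = 0.00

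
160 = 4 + 156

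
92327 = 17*5431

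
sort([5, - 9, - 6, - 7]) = [ - 9, - 7, - 6, 5] 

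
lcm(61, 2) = 122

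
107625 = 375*287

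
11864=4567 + 7297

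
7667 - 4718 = 2949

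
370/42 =185/21 = 8.81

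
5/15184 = 5/15184 = 0.00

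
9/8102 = 9/8102 = 0.00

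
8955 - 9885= - 930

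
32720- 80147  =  -47427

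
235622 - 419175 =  - 183553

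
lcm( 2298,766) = 2298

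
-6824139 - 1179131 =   -  8003270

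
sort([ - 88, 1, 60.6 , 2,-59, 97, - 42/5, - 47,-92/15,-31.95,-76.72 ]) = [ - 88,-76.72, - 59, - 47,  -  31.95,-42/5,-92/15,1, 2, 60.6, 97 ]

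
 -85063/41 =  -85063/41 = -2074.71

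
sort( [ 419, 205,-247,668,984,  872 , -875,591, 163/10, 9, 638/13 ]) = [ - 875, - 247, 9, 163/10, 638/13,  205, 419, 591, 668, 872, 984 ] 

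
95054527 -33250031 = 61804496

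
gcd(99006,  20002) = 2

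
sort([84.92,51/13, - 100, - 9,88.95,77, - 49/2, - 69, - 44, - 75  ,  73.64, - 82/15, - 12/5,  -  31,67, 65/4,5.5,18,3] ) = [ - 100, - 75, - 69, - 44, - 31, - 49/2,-9  , - 82/15, - 12/5,3 , 51/13,5.5,65/4,18,67,73.64,77 , 84.92,88.95]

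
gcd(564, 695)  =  1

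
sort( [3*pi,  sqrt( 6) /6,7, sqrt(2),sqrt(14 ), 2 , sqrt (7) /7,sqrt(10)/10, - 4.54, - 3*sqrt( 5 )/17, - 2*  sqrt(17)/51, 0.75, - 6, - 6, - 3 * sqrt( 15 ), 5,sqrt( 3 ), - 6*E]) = [ - 6*E,-3* sqrt(15), - 6, - 6, - 4.54, - 3*sqrt( 5 ) /17,  -  2*sqrt( 17)/51, sqrt( 10 ) /10,sqrt( 7)/7 , sqrt( 6)/6, 0.75 , sqrt( 2),sqrt(3),  2,sqrt(14 ),5,7 , 3*pi ]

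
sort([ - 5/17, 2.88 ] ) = [- 5/17,2.88] 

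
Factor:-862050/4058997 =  - 287350/1352999 = - 2^1*5^2*7^1*821^1*1352999^(- 1 ) 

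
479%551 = 479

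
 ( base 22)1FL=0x343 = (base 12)597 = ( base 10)835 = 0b1101000011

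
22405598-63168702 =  -40763104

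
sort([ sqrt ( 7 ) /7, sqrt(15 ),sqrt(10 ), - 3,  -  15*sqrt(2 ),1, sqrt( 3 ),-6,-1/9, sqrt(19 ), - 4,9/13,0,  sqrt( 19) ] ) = [ - 15 * sqrt(2), - 6 , - 4, - 3, - 1/9 , 0, sqrt (7)/7,9/13,1,sqrt( 3 ), sqrt ( 10 ),sqrt(15 ), sqrt(  19 ),sqrt(19 )]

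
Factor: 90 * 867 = 2^1*3^3*5^1*17^2 = 78030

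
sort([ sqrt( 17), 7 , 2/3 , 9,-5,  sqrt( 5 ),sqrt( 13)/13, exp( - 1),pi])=[ -5,sqrt( 13) /13 , exp( - 1), 2/3,  sqrt( 5) , pi, sqrt( 17 ),7,9 ]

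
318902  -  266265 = 52637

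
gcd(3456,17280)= 3456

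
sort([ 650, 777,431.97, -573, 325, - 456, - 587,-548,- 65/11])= [ - 587,-573, - 548, - 456,-65/11,325, 431.97, 650, 777]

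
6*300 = 1800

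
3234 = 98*33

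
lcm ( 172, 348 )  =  14964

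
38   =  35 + 3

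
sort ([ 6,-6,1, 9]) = [ - 6,1,6, 9]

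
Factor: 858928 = 2^4*7^1*7669^1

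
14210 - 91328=  -  77118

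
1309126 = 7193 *182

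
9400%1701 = 895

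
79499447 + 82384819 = 161884266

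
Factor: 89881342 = 2^1  *181^1*248291^1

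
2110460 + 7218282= 9328742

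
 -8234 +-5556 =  - 13790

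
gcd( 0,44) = 44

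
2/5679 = 2/5679  =  0.00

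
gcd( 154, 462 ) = 154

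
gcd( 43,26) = 1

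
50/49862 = 25/24931 = 0.00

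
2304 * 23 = 52992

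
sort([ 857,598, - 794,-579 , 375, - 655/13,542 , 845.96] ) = [ -794, - 579, -655/13,375, 542, 598, 845.96, 857] 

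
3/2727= 1/909 = 0.00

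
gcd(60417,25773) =3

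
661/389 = 1 + 272/389 =1.70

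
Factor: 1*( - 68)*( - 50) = 3400 =2^3*5^2 *17^1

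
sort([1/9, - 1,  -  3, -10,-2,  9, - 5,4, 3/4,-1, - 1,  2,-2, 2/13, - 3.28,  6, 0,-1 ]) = [ - 10,-5, - 3.28,-3, - 2, - 2,-1 ,  -  1,  -  1, - 1, 0, 1/9,2/13, 3/4 , 2,  4,6,9]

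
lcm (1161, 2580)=23220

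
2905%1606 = 1299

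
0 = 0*2136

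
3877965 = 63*61555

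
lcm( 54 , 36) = 108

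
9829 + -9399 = 430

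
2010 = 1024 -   -  986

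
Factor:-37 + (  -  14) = - 51 = - 3^1*17^1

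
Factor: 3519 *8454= 2^1*3^3*17^1 * 23^1* 1409^1 = 29749626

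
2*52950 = 105900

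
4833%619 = 500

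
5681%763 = 340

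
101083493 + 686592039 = 787675532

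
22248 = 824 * 27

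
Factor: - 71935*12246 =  -880916010 = - 2^1 * 3^1*5^1*13^1*157^1 * 14387^1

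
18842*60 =1130520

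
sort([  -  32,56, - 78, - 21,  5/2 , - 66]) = [ - 78, - 66, - 32, - 21, 5/2, 56 ]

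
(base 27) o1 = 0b1010001001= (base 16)289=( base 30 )lj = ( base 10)649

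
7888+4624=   12512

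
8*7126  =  57008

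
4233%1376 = 105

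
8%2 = 0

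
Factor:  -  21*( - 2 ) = 2^1*3^1*7^1 = 42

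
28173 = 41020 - 12847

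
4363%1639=1085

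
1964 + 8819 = 10783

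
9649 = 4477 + 5172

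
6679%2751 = 1177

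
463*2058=952854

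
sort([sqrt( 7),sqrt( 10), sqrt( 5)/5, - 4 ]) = [ - 4, sqrt(5 ) /5, sqrt( 7 )  ,  sqrt( 10 ) ]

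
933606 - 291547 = 642059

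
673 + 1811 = 2484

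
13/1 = 13 = 13.00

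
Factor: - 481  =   - 13^1 * 37^1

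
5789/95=60 +89/95 = 60.94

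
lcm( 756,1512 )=1512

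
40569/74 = 40569/74 = 548.23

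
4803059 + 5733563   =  10536622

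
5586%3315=2271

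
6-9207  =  -9201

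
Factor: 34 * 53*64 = 115328 =2^7* 17^1*53^1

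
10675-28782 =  - 18107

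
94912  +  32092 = 127004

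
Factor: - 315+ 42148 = 11^1 *3803^1 = 41833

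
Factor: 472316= 2^2*13^1*31^1*293^1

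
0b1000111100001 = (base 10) 4577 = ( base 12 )2795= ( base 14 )194D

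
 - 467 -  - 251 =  - 216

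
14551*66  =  960366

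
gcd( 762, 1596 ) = 6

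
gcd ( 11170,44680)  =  11170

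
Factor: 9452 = 2^2*17^1*139^1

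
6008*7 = 42056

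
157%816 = 157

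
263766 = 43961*6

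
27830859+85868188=113699047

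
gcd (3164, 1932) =28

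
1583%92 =19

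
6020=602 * 10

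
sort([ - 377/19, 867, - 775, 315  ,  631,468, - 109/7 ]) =[ - 775,  -  377/19, - 109/7, 315, 468, 631,867 ]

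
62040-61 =61979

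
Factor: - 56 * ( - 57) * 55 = 2^3*3^1*5^1*7^1 * 11^1*19^1 = 175560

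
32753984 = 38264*856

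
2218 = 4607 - 2389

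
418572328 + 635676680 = 1054249008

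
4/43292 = 1/10823 = 0.00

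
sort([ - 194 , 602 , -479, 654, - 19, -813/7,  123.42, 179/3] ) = [ -479, - 194, - 813/7, - 19,179/3 , 123.42,602,654 ] 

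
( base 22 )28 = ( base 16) 34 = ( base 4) 310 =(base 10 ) 52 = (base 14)3a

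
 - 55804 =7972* ( - 7 )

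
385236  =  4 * 96309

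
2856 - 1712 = 1144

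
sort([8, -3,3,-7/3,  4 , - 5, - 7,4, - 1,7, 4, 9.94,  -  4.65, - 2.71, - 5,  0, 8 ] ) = [  -  7, - 5,-5,-4.65, - 3, - 2.71, - 7/3, - 1, 0, 3,4,4,4,7,8,8, 9.94]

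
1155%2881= 1155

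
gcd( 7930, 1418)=2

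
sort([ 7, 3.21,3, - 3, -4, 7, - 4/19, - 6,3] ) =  [ - 6, - 4,- 3 , - 4/19,3,3,3.21,7,7]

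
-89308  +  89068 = -240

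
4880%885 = 455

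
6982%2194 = 400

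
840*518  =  435120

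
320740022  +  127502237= 448242259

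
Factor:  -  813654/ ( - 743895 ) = 90406/82655  =  2^1*5^( - 1 )*17^1*61^( - 1 )  *  271^( - 1) * 2659^1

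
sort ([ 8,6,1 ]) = [1, 6, 8] 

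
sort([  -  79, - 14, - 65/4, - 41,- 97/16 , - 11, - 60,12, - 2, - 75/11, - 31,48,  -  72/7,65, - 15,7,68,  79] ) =[-79, - 60 , - 41 , - 31, - 65/4, - 15, - 14, - 11, - 72/7, - 75/11 , - 97/16, - 2,7,12,48,65,68,79]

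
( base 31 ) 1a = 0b101001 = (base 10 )41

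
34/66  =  17/33 = 0.52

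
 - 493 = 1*(-493) 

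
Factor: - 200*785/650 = - 2^2*5^1*13^( - 1 )*157^1= -  3140/13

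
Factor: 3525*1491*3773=19830039075=3^2*5^2*7^4*11^1*47^1*71^1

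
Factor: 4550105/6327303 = 3^( - 1)*5^1*7^1*130003^1 * 2109101^( - 1 )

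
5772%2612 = 548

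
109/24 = 4 + 13/24  =  4.54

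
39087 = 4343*9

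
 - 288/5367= - 1 + 1693/1789 = - 0.05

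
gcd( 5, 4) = 1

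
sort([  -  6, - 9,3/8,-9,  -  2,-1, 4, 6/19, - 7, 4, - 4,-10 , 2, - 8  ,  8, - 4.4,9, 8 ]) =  [ - 10, - 9, - 9, - 8,-7,-6,-4.4,  -  4 , - 2  , - 1, 6/19, 3/8,2,4, 4, 8, 8  ,  9]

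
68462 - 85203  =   - 16741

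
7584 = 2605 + 4979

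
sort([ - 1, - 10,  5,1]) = [ - 10, - 1,1,5]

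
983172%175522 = 105562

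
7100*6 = 42600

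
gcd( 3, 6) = 3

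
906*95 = 86070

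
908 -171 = 737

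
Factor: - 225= -3^2 * 5^2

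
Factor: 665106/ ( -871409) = - 2^1*3^1*7^(-1)*11^( - 1 )*13^1*8527^1*11317^ ( -1)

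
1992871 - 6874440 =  - 4881569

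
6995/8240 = 1399/1648=0.85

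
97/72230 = 97/72230 = 0.00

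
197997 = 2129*93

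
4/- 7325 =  - 4/7325 = - 0.00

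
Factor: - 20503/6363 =- 29/9 = - 3^( - 2)*29^1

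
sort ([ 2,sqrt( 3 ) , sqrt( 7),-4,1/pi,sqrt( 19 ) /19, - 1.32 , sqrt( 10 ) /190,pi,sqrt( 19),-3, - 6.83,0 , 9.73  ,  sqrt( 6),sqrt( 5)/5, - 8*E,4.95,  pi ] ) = [ - 8 * E,-6.83, - 4, - 3, - 1.32, 0,  sqrt(10)/190, sqrt(19) /19, 1/pi , sqrt( 5)/5, sqrt( 3 ),2,  sqrt( 6) , sqrt( 7), pi,pi,sqrt ( 19 ),4.95, 9.73 ] 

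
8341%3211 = 1919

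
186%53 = 27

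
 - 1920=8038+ - 9958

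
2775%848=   231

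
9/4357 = 9/4357 =0.00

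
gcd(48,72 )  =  24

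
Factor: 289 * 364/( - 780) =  - 2023/15 = - 3^( - 1 )*5^(  -  1 )*  7^1*17^2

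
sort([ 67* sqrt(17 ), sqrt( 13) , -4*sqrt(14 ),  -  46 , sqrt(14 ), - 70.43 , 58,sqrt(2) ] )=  [ - 70.43, - 46, - 4 *sqrt(14),sqrt(2),sqrt( 13 ), sqrt(14), 58,  67 *sqrt(17 ) ]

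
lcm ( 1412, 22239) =88956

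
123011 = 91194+31817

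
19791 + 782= 20573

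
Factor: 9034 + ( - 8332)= 2^1*3^3*13^1 =702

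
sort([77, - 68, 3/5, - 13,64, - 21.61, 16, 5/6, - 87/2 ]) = [ - 68, - 87/2,-21.61,-13, 3/5,5/6, 16, 64, 77 ]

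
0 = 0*5557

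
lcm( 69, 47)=3243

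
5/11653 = 5/11653 = 0.00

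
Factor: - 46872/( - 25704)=17^( -1) *31^1 = 31/17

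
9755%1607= 113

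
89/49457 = 89/49457  =  0.00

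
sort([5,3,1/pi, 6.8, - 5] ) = [ - 5, 1/pi, 3, 5, 6.8 ]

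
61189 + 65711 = 126900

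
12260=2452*5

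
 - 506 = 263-769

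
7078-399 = 6679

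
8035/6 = 1339+ 1/6 = 1339.17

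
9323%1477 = 461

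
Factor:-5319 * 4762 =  - 2^1*3^3* 197^1*2381^1 = -  25329078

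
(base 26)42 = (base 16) 6A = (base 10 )106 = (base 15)71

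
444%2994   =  444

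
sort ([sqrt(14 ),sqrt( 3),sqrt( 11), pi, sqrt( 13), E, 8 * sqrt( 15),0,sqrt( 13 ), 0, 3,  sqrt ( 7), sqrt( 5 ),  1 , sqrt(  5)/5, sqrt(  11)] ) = [0, 0, sqrt(5)/5,  1,sqrt( 3), sqrt(5 ), sqrt(7), E,3,pi, sqrt(11),sqrt( 11 ),  sqrt(13 ), sqrt( 13),sqrt( 14),8*sqrt( 15) ] 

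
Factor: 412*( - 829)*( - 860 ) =2^4*5^1 * 43^1*103^1*829^1 = 293731280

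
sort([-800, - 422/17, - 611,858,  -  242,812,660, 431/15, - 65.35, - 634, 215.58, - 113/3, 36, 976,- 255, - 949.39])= [ - 949.39,- 800 , - 634, - 611,-255, - 242 , -65.35, - 113/3, - 422/17, 431/15 , 36, 215.58,660 , 812, 858,976]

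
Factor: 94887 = 3^2 *13^1*811^1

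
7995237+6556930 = 14552167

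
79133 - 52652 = 26481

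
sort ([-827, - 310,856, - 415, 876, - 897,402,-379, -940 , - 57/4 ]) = [ - 940, - 897,  -  827, -415, - 379,-310, - 57/4, 402,856,876]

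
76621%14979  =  1726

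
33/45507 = 1/1379=0.00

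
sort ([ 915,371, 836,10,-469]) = [- 469,10,371,836, 915 ] 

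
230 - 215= 15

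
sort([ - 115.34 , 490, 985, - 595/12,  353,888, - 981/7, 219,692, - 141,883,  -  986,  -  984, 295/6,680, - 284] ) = [ - 986,-984,- 284,-141,  -  981/7, - 115.34, - 595/12, 295/6,219,353, 490,680,692, 883,888,985] 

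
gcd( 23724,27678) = 3954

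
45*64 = 2880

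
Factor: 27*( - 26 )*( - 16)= 2^5*3^3 * 13^1 = 11232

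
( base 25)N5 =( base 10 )580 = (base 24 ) 104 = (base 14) 2d6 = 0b1001000100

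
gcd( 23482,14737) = 1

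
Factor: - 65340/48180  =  - 99/73 =-3^2*11^1*73^ ( - 1)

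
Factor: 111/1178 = 2^( - 1 ) *3^1*19^(- 1)*31^( - 1 )*37^1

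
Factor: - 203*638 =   -  129514 = - 2^1*7^1*11^1*29^2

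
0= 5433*0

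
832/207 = 832/207 = 4.02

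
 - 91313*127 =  - 11596751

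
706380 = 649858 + 56522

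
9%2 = 1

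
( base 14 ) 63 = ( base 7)153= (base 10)87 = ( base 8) 127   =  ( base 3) 10020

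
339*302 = 102378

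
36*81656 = 2939616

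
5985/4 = 1496+1/4 = 1496.25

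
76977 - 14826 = 62151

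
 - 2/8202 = - 1/4101 = - 0.00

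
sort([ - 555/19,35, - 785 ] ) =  [  -  785,-555/19, 35] 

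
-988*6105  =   - 6031740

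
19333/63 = 19333/63 = 306.87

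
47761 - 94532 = - 46771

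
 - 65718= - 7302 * 9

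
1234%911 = 323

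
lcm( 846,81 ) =7614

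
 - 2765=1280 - 4045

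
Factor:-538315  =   - 5^1 * 23^1*31^1*151^1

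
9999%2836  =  1491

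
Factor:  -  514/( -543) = 2^1*3^ (-1)*181^ ( - 1 )*257^1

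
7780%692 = 168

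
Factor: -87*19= - 1653 =- 3^1*19^1*29^1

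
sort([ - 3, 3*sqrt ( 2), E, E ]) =[ - 3, E,E, 3  *  sqrt(2 ) ] 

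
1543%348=151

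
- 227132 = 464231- 691363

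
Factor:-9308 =- 2^2*13^1 *179^1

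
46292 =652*71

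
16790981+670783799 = 687574780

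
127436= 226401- 98965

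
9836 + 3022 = 12858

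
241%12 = 1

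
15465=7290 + 8175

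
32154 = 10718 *3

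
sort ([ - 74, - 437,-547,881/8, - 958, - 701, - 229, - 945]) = [ - 958, - 945, - 701, - 547, -437,-229, - 74,881/8]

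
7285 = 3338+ 3947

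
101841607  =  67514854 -  -  34326753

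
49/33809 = 49/33809 =0.00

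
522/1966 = 261/983 = 0.27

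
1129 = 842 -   -  287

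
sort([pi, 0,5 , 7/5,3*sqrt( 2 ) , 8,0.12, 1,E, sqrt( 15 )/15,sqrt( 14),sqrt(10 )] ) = [ 0, 0.12, sqrt( 15)/15,1,7/5,E,pi , sqrt( 10 ),sqrt(14),3*sqrt( 2) , 5,8]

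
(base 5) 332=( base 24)3k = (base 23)40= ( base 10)92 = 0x5c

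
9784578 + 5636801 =15421379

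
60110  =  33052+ 27058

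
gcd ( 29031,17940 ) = 3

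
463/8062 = 463/8062 = 0.06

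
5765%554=225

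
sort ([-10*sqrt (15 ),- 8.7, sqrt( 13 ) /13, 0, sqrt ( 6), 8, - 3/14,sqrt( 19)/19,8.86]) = [ - 10*sqrt ( 15) , - 8.7, - 3/14,0,  sqrt ( 19)/19, sqrt( 13)/13 , sqrt( 6),8, 8.86]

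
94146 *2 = 188292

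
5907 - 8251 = -2344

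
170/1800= 17/180 =0.09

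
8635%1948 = 843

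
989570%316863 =38981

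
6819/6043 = 1+776/6043 = 1.13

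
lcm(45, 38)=1710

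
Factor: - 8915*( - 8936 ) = 79664440 = 2^3*5^1*  1117^1*1783^1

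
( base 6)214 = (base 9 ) 101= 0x52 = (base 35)2c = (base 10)82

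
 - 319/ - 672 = 319/672 = 0.47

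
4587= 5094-507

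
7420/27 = 7420/27 = 274.81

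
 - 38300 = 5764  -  44064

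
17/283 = 17/283 =0.06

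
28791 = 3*9597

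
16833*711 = 11968263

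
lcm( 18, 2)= 18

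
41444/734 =20722/367=56.46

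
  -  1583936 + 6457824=4873888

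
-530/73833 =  - 1 + 73303/73833 = -0.01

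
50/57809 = 50/57809 = 0.00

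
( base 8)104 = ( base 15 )48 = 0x44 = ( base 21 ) 35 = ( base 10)68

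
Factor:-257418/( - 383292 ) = 2^( - 1 )*13^(  -  2)*227^1 = 227/338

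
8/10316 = 2/2579 = 0.00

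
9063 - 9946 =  -883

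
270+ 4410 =4680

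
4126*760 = 3135760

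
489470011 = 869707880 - 380237869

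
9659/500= 19+159/500 = 19.32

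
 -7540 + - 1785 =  - 9325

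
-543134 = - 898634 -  - 355500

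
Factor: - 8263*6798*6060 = -2^3*3^2*5^1*11^1*101^1*103^1*8263^1=- 340401556440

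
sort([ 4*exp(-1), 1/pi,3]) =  [ 1/pi,  4*exp( - 1), 3 ]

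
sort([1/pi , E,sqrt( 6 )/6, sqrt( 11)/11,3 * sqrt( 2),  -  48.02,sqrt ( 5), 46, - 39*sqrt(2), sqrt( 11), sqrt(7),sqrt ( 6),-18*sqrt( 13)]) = [-18*sqrt ( 13 ),-39*sqrt( 2),-48.02,sqrt(11 ) /11, 1/pi,sqrt ( 6) /6, sqrt( 5), sqrt(6),sqrt( 7),E,sqrt( 11 ),3*sqrt (2),46] 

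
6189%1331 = 865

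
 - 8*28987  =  -231896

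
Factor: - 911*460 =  - 2^2*5^1*23^1*911^1 = - 419060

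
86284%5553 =2989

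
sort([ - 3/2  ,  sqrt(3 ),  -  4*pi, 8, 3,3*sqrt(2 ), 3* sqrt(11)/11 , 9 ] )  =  [ -4*pi, - 3/2,3*sqrt(11 )/11, sqrt( 3 ), 3, 3*sqrt (2),8,9]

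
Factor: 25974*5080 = 2^4 * 3^3*5^1*13^1*37^1*127^1 = 131947920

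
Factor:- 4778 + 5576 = 798 = 2^1*3^1*7^1*19^1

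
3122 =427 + 2695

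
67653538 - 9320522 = 58333016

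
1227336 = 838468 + 388868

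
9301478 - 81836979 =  - 72535501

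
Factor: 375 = 3^1*5^3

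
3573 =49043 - 45470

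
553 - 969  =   - 416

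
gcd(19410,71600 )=10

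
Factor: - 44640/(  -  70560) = 31/49= 7^ ( - 2)*31^1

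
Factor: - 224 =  - 2^5*7^1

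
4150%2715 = 1435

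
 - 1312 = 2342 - 3654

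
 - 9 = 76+  -  85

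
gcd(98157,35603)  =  1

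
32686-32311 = 375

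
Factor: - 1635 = -3^1*5^1*109^1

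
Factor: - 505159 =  - 505159^1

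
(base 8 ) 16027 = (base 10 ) 7191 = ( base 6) 53143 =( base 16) 1c17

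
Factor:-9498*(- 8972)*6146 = 2^4*3^1*7^1*439^1 * 1583^1* 2243^1 = 523737880176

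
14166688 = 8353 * 1696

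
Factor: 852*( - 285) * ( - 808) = 2^5*3^2*5^1*19^1*71^1*101^1 = 196198560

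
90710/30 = 3023 + 2/3= 3023.67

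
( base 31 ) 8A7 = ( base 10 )8005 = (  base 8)17505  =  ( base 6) 101021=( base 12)4771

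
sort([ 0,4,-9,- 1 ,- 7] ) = [ - 9 ,  -  7,  -  1,0, 4]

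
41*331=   13571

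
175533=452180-276647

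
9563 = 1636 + 7927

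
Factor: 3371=3371^1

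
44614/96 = 22307/48= 464.73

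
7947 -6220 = 1727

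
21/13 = 21/13 = 1.62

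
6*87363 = 524178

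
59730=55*1086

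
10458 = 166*63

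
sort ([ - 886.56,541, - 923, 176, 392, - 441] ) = [ - 923, - 886.56,-441, 176,392, 541 ]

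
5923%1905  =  208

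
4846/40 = 121 + 3/20 = 121.15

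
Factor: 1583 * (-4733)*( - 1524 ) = 11418324636 = 2^2*3^1* 127^1 * 1583^1*4733^1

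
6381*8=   51048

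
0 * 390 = 0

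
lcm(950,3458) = 86450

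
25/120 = 5/24 = 0.21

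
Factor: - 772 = -2^2*193^1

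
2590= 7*370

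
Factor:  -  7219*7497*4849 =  - 3^2*7^2*13^1*17^1*373^1*7219^1=- 262431967707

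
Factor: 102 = 2^1*3^1*17^1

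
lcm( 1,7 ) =7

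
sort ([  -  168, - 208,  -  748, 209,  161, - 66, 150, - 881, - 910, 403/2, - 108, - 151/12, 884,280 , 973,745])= [ - 910,  -  881 , - 748 ,  -  208,-168, - 108, - 66, - 151/12, 150, 161,  403/2, 209, 280,  745,884, 973] 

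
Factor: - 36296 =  - 2^3*13^1*349^1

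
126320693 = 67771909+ 58548784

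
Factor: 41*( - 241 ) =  - 9881 = - 41^1 * 241^1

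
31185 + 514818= 546003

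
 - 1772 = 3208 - 4980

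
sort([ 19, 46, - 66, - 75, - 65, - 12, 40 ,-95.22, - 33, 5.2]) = [  -  95.22, - 75, - 66, - 65, - 33, - 12,5.2, 19, 40  ,  46]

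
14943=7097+7846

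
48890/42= 24445/21 = 1164.05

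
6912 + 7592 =14504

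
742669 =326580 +416089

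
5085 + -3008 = 2077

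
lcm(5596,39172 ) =39172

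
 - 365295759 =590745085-956040844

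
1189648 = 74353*16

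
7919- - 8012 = 15931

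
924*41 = 37884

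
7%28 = 7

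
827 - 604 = 223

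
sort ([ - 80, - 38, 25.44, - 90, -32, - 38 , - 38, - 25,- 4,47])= [  -  90, - 80, - 38, - 38, - 38, - 32, - 25, - 4,25.44,47 ]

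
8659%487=380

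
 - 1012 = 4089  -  5101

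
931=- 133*(-7)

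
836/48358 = 418/24179 = 0.02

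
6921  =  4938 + 1983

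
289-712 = -423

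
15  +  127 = 142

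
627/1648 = 627/1648 = 0.38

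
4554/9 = 506 = 506.00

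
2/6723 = 2/6723= 0.00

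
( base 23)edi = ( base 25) c8n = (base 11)5891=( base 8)17053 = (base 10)7723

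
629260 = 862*730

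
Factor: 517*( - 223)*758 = -2^1*11^1*47^1*223^1*379^1 = - 87390578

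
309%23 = 10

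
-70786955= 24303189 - 95090144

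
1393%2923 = 1393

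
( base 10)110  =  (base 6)302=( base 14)7c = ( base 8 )156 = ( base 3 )11002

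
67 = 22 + 45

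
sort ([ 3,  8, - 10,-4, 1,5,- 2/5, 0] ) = [ - 10, - 4,-2/5,0, 1, 3, 5, 8 ]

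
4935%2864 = 2071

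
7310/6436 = 3655/3218 = 1.14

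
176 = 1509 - 1333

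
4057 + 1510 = 5567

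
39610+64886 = 104496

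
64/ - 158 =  - 1+47/79 =- 0.41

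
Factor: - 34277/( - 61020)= 2^( - 2)*3^( - 3 )*5^(  -  1)*113^(-1)*151^1 *227^1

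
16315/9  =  1812 + 7/9 = 1812.78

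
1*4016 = 4016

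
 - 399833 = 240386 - 640219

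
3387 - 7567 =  - 4180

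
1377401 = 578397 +799004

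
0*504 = 0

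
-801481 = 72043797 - 72845278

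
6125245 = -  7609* ( - 805) 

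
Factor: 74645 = 5^1*14929^1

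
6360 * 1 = 6360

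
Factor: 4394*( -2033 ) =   -  2^1 * 13^3*19^1 * 107^1 = -  8933002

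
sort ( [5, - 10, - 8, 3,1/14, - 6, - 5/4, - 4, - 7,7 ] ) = [ - 10, - 8,  -  7, - 6,-4, - 5/4, 1/14,3,5,7 ] 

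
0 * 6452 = 0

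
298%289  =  9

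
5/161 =5/161 = 0.03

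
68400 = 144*475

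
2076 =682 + 1394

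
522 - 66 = 456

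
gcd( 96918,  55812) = 6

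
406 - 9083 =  - 8677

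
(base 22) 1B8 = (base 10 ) 734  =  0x2de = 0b1011011110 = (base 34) lk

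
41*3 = 123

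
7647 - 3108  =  4539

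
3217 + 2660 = 5877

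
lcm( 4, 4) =4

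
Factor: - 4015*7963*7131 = -227988374295=-3^1*5^1*11^1*73^1*2377^1*7963^1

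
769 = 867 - 98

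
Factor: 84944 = 2^4 * 5309^1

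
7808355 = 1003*7785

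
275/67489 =275/67489 = 0.00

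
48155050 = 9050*5321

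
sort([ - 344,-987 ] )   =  [ - 987, - 344 ]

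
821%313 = 195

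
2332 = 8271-5939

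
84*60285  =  5063940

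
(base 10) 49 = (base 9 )54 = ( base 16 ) 31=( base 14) 37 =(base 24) 21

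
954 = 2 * 477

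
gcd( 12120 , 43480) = 40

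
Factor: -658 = -2^1*7^1*47^1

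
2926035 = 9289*315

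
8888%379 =171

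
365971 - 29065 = 336906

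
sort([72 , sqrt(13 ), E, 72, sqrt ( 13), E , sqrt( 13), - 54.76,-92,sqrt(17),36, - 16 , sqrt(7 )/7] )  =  [ - 92, - 54.76, - 16,sqrt (7)/7, E,E,  sqrt( 13), sqrt(13 ),  sqrt(13) , sqrt ( 17 ),  36, 72, 72 ]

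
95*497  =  47215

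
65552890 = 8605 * 7618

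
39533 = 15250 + 24283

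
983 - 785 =198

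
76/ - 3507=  - 1 + 3431/3507 = - 0.02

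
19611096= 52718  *372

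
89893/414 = 217 + 55/414 = 217.13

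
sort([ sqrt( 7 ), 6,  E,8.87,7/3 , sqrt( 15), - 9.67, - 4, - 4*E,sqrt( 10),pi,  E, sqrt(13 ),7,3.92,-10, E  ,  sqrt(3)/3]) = [ - 4*E, - 10,-9.67, -4, sqrt( 3)/3, 7/3,sqrt( 7),E,E,  E,pi,sqrt( 10),sqrt( 13),sqrt ( 15),3.92, 6,7,8.87]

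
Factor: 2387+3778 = 6165 = 3^2 *5^1*137^1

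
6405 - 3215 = 3190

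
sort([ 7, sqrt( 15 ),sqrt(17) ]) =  [ sqrt(15 ), sqrt( 17),7 ] 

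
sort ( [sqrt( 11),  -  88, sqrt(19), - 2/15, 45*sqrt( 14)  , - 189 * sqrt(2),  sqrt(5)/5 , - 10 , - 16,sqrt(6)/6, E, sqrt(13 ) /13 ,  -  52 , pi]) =[ - 189*sqrt(2) , - 88, - 52, - 16, - 10  , - 2/15,  sqrt(13 )/13 , sqrt(6 )/6 , sqrt(5 ) /5 , E, pi,sqrt(11) , sqrt(19 ), 45*sqrt(14)]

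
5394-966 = 4428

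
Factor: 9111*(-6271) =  - 3^1*3037^1* 6271^1  =  - 57135081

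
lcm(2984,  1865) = 14920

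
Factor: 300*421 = 2^2*3^1*5^2 * 421^1 = 126300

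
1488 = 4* 372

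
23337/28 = 833+13/28 = 833.46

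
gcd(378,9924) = 6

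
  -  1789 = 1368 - 3157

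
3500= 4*875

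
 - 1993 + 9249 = 7256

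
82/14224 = 41/7112 = 0.01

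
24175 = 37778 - 13603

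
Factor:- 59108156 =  - 2^2*449^1*32911^1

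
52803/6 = 8800 + 1/2 = 8800.50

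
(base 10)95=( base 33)2T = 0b1011111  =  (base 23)43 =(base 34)2r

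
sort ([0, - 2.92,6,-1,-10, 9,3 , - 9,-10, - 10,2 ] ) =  [ - 10, - 10, - 10, - 9, - 2.92, - 1,0, 2, 3,  6, 9] 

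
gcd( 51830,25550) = 730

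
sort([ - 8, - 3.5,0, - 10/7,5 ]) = [ - 8,-3.5,-10/7,0,5]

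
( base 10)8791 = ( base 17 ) 1D72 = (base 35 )766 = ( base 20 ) 11JB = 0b10001001010111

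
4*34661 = 138644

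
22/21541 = 22/21541 = 0.00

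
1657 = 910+747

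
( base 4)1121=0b1011001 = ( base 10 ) 89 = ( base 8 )131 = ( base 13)6B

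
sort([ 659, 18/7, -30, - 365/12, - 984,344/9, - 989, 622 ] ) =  [  -  989, - 984, - 365/12, - 30,18/7,344/9,622,659] 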